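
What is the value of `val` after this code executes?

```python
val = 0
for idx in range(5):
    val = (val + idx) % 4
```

Let's trace through this code step by step.

Initialize: val = 0
Entering loop: for idx in range(5):

After execution: val = 2
2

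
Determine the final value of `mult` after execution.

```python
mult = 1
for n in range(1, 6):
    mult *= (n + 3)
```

Let's trace through this code step by step.

Initialize: mult = 1
Entering loop: for n in range(1, 6):

After execution: mult = 6720
6720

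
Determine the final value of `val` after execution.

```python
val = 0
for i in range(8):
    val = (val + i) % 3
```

Let's trace through this code step by step.

Initialize: val = 0
Entering loop: for i in range(8):

After execution: val = 1
1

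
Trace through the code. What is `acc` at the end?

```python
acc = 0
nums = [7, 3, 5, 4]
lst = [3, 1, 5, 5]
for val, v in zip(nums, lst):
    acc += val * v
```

Let's trace through this code step by step.

Initialize: acc = 0
Initialize: nums = [7, 3, 5, 4]
Initialize: lst = [3, 1, 5, 5]
Entering loop: for val, v in zip(nums, lst):

After execution: acc = 69
69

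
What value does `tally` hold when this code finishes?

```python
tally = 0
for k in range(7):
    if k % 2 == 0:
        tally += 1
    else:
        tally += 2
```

Let's trace through this code step by step.

Initialize: tally = 0
Entering loop: for k in range(7):

After execution: tally = 10
10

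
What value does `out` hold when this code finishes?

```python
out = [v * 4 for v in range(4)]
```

Let's trace through this code step by step.

Initialize: out = [v * 4 for v in range(4)]

After execution: out = [0, 4, 8, 12]
[0, 4, 8, 12]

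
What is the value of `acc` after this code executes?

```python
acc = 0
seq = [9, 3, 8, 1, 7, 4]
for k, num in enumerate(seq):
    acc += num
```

Let's trace through this code step by step.

Initialize: acc = 0
Initialize: seq = [9, 3, 8, 1, 7, 4]
Entering loop: for k, num in enumerate(seq):

After execution: acc = 32
32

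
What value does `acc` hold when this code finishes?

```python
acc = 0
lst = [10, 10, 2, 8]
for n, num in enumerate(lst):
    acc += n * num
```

Let's trace through this code step by step.

Initialize: acc = 0
Initialize: lst = [10, 10, 2, 8]
Entering loop: for n, num in enumerate(lst):

After execution: acc = 38
38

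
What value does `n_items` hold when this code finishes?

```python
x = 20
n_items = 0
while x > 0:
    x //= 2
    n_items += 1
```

Let's trace through this code step by step.

Initialize: x = 20
Initialize: n_items = 0
Entering loop: while x > 0:

After execution: n_items = 5
5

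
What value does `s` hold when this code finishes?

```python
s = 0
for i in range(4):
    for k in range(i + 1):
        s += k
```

Let's trace through this code step by step.

Initialize: s = 0
Entering loop: for i in range(4):

After execution: s = 10
10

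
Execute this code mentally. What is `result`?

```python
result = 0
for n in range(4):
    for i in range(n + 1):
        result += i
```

Let's trace through this code step by step.

Initialize: result = 0
Entering loop: for n in range(4):

After execution: result = 10
10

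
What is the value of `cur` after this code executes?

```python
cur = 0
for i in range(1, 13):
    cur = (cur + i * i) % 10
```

Let's trace through this code step by step.

Initialize: cur = 0
Entering loop: for i in range(1, 13):

After execution: cur = 0
0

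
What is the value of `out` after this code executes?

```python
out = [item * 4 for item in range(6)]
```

Let's trace through this code step by step.

Initialize: out = [item * 4 for item in range(6)]

After execution: out = [0, 4, 8, 12, 16, 20]
[0, 4, 8, 12, 16, 20]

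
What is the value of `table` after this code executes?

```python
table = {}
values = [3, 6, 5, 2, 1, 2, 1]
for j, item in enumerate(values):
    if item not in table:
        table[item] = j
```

Let's trace through this code step by step.

Initialize: table = {}
Initialize: values = [3, 6, 5, 2, 1, 2, 1]
Entering loop: for j, item in enumerate(values):

After execution: table = {3: 0, 6: 1, 5: 2, 2: 3, 1: 4}
{3: 0, 6: 1, 5: 2, 2: 3, 1: 4}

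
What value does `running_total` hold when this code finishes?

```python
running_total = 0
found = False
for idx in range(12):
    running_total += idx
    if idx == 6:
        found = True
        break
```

Let's trace through this code step by step.

Initialize: running_total = 0
Initialize: found = False
Entering loop: for idx in range(12):

After execution: running_total = 21
21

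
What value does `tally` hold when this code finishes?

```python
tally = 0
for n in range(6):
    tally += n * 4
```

Let's trace through this code step by step.

Initialize: tally = 0
Entering loop: for n in range(6):

After execution: tally = 60
60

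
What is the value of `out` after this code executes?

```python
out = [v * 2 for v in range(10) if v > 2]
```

Let's trace through this code step by step.

Initialize: out = [v * 2 for v in range(10) if v > 2]

After execution: out = [6, 8, 10, 12, 14, 16, 18]
[6, 8, 10, 12, 14, 16, 18]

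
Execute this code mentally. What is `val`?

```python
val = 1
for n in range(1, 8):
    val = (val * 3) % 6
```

Let's trace through this code step by step.

Initialize: val = 1
Entering loop: for n in range(1, 8):

After execution: val = 3
3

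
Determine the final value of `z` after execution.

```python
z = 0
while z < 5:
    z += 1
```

Let's trace through this code step by step.

Initialize: z = 0
Entering loop: while z < 5:

After execution: z = 5
5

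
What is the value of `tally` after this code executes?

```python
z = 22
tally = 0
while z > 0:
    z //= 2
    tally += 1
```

Let's trace through this code step by step.

Initialize: z = 22
Initialize: tally = 0
Entering loop: while z > 0:

After execution: tally = 5
5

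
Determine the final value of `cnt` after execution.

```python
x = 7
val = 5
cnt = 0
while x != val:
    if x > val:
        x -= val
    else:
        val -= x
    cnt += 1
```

Let's trace through this code step by step.

Initialize: x = 7
Initialize: val = 5
Initialize: cnt = 0
Entering loop: while x != val:

After execution: cnt = 4
4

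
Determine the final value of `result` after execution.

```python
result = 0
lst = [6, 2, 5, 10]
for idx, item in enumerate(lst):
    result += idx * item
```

Let's trace through this code step by step.

Initialize: result = 0
Initialize: lst = [6, 2, 5, 10]
Entering loop: for idx, item in enumerate(lst):

After execution: result = 42
42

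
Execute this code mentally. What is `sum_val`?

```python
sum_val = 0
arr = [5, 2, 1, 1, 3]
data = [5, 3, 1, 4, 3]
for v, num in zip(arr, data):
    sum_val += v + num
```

Let's trace through this code step by step.

Initialize: sum_val = 0
Initialize: arr = [5, 2, 1, 1, 3]
Initialize: data = [5, 3, 1, 4, 3]
Entering loop: for v, num in zip(arr, data):

After execution: sum_val = 28
28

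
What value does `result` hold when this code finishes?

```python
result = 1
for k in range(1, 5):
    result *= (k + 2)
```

Let's trace through this code step by step.

Initialize: result = 1
Entering loop: for k in range(1, 5):

After execution: result = 360
360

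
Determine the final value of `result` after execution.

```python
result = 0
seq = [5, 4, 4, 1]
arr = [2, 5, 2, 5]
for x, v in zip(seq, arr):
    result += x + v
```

Let's trace through this code step by step.

Initialize: result = 0
Initialize: seq = [5, 4, 4, 1]
Initialize: arr = [2, 5, 2, 5]
Entering loop: for x, v in zip(seq, arr):

After execution: result = 28
28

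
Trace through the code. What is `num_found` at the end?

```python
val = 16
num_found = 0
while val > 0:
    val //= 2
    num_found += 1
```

Let's trace through this code step by step.

Initialize: val = 16
Initialize: num_found = 0
Entering loop: while val > 0:

After execution: num_found = 5
5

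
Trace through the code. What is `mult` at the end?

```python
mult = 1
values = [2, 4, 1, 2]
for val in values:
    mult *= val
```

Let's trace through this code step by step.

Initialize: mult = 1
Initialize: values = [2, 4, 1, 2]
Entering loop: for val in values:

After execution: mult = 16
16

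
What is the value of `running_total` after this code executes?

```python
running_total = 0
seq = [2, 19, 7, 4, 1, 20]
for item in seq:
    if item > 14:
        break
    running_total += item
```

Let's trace through this code step by step.

Initialize: running_total = 0
Initialize: seq = [2, 19, 7, 4, 1, 20]
Entering loop: for item in seq:

After execution: running_total = 2
2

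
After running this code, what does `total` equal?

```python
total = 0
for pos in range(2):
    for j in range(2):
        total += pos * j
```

Let's trace through this code step by step.

Initialize: total = 0
Entering loop: for pos in range(2):

After execution: total = 1
1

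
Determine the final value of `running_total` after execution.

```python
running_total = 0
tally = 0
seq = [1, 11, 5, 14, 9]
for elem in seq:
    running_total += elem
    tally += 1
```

Let's trace through this code step by step.

Initialize: running_total = 0
Initialize: tally = 0
Initialize: seq = [1, 11, 5, 14, 9]
Entering loop: for elem in seq:

After execution: running_total = 40
40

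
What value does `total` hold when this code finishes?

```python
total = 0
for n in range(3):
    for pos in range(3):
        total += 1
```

Let's trace through this code step by step.

Initialize: total = 0
Entering loop: for n in range(3):

After execution: total = 9
9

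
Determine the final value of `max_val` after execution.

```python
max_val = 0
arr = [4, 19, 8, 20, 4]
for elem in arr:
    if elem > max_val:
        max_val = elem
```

Let's trace through this code step by step.

Initialize: max_val = 0
Initialize: arr = [4, 19, 8, 20, 4]
Entering loop: for elem in arr:

After execution: max_val = 20
20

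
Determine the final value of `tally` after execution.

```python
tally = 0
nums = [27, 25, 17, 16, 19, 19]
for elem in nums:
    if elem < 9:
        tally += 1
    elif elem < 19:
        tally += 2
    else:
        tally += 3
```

Let's trace through this code step by step.

Initialize: tally = 0
Initialize: nums = [27, 25, 17, 16, 19, 19]
Entering loop: for elem in nums:

After execution: tally = 16
16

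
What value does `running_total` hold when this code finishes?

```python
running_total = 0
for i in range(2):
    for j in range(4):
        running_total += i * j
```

Let's trace through this code step by step.

Initialize: running_total = 0
Entering loop: for i in range(2):

After execution: running_total = 6
6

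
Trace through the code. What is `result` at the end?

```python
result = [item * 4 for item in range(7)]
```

Let's trace through this code step by step.

Initialize: result = [item * 4 for item in range(7)]

After execution: result = [0, 4, 8, 12, 16, 20, 24]
[0, 4, 8, 12, 16, 20, 24]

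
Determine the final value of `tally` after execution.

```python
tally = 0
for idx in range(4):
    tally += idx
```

Let's trace through this code step by step.

Initialize: tally = 0
Entering loop: for idx in range(4):

After execution: tally = 6
6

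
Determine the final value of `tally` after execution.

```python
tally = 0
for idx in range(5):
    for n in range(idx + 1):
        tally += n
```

Let's trace through this code step by step.

Initialize: tally = 0
Entering loop: for idx in range(5):

After execution: tally = 20
20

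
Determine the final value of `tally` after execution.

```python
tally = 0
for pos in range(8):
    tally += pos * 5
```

Let's trace through this code step by step.

Initialize: tally = 0
Entering loop: for pos in range(8):

After execution: tally = 140
140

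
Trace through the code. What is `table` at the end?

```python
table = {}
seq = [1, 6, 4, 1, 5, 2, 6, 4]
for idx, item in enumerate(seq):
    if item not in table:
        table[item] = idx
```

Let's trace through this code step by step.

Initialize: table = {}
Initialize: seq = [1, 6, 4, 1, 5, 2, 6, 4]
Entering loop: for idx, item in enumerate(seq):

After execution: table = {1: 0, 6: 1, 4: 2, 5: 4, 2: 5}
{1: 0, 6: 1, 4: 2, 5: 4, 2: 5}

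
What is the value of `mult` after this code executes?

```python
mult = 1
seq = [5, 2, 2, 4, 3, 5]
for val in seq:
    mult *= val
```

Let's trace through this code step by step.

Initialize: mult = 1
Initialize: seq = [5, 2, 2, 4, 3, 5]
Entering loop: for val in seq:

After execution: mult = 1200
1200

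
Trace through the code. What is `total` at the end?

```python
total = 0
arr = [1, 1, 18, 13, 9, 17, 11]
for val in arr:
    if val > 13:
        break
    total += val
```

Let's trace through this code step by step.

Initialize: total = 0
Initialize: arr = [1, 1, 18, 13, 9, 17, 11]
Entering loop: for val in arr:

After execution: total = 2
2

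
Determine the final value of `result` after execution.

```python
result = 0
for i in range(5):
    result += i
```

Let's trace through this code step by step.

Initialize: result = 0
Entering loop: for i in range(5):

After execution: result = 10
10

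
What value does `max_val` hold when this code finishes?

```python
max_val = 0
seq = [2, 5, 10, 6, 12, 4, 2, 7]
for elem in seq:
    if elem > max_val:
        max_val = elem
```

Let's trace through this code step by step.

Initialize: max_val = 0
Initialize: seq = [2, 5, 10, 6, 12, 4, 2, 7]
Entering loop: for elem in seq:

After execution: max_val = 12
12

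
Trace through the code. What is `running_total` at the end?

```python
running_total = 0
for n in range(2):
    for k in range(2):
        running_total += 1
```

Let's trace through this code step by step.

Initialize: running_total = 0
Entering loop: for n in range(2):

After execution: running_total = 4
4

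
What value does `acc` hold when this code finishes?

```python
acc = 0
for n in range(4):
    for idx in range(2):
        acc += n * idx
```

Let's trace through this code step by step.

Initialize: acc = 0
Entering loop: for n in range(4):

After execution: acc = 6
6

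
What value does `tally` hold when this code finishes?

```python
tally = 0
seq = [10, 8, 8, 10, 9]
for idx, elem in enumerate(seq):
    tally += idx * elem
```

Let's trace through this code step by step.

Initialize: tally = 0
Initialize: seq = [10, 8, 8, 10, 9]
Entering loop: for idx, elem in enumerate(seq):

After execution: tally = 90
90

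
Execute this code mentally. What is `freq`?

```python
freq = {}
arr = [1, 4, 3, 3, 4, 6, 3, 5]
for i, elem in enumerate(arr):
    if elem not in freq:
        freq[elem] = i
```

Let's trace through this code step by step.

Initialize: freq = {}
Initialize: arr = [1, 4, 3, 3, 4, 6, 3, 5]
Entering loop: for i, elem in enumerate(arr):

After execution: freq = {1: 0, 4: 1, 3: 2, 6: 5, 5: 7}
{1: 0, 4: 1, 3: 2, 6: 5, 5: 7}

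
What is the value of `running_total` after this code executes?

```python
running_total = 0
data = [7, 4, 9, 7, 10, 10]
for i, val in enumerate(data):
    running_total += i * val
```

Let's trace through this code step by step.

Initialize: running_total = 0
Initialize: data = [7, 4, 9, 7, 10, 10]
Entering loop: for i, val in enumerate(data):

After execution: running_total = 133
133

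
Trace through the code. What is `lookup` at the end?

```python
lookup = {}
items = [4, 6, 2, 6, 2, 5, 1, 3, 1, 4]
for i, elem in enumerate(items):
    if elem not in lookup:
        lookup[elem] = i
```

Let's trace through this code step by step.

Initialize: lookup = {}
Initialize: items = [4, 6, 2, 6, 2, 5, 1, 3, 1, 4]
Entering loop: for i, elem in enumerate(items):

After execution: lookup = {4: 0, 6: 1, 2: 2, 5: 5, 1: 6, 3: 7}
{4: 0, 6: 1, 2: 2, 5: 5, 1: 6, 3: 7}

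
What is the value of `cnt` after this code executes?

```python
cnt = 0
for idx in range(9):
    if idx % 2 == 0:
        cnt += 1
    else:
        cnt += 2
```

Let's trace through this code step by step.

Initialize: cnt = 0
Entering loop: for idx in range(9):

After execution: cnt = 13
13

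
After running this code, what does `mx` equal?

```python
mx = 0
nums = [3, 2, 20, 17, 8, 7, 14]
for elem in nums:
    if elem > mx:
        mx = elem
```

Let's trace through this code step by step.

Initialize: mx = 0
Initialize: nums = [3, 2, 20, 17, 8, 7, 14]
Entering loop: for elem in nums:

After execution: mx = 20
20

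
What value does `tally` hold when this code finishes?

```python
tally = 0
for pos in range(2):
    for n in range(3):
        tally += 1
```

Let's trace through this code step by step.

Initialize: tally = 0
Entering loop: for pos in range(2):

After execution: tally = 6
6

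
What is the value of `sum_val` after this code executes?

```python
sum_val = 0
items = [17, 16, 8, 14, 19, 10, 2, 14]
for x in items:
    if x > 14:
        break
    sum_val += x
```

Let's trace through this code step by step.

Initialize: sum_val = 0
Initialize: items = [17, 16, 8, 14, 19, 10, 2, 14]
Entering loop: for x in items:

After execution: sum_val = 0
0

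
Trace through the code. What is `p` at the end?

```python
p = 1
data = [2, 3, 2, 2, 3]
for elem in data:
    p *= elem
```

Let's trace through this code step by step.

Initialize: p = 1
Initialize: data = [2, 3, 2, 2, 3]
Entering loop: for elem in data:

After execution: p = 72
72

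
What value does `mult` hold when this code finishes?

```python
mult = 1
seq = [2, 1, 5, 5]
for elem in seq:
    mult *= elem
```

Let's trace through this code step by step.

Initialize: mult = 1
Initialize: seq = [2, 1, 5, 5]
Entering loop: for elem in seq:

After execution: mult = 50
50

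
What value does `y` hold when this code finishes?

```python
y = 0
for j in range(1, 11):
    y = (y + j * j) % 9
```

Let's trace through this code step by step.

Initialize: y = 0
Entering loop: for j in range(1, 11):

After execution: y = 7
7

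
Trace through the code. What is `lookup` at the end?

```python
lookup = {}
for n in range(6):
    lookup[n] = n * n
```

Let's trace through this code step by step.

Initialize: lookup = {}
Entering loop: for n in range(6):

After execution: lookup = {0: 0, 1: 1, 2: 4, 3: 9, 4: 16, 5: 25}
{0: 0, 1: 1, 2: 4, 3: 9, 4: 16, 5: 25}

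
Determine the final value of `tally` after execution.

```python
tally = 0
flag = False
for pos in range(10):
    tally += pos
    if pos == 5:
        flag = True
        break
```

Let's trace through this code step by step.

Initialize: tally = 0
Initialize: flag = False
Entering loop: for pos in range(10):

After execution: tally = 15
15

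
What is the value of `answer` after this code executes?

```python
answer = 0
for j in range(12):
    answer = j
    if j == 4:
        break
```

Let's trace through this code step by step.

Initialize: answer = 0
Entering loop: for j in range(12):

After execution: answer = 4
4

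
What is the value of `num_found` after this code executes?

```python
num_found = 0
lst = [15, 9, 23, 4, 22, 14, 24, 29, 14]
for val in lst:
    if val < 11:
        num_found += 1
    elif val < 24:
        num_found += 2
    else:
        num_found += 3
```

Let's trace through this code step by step.

Initialize: num_found = 0
Initialize: lst = [15, 9, 23, 4, 22, 14, 24, 29, 14]
Entering loop: for val in lst:

After execution: num_found = 18
18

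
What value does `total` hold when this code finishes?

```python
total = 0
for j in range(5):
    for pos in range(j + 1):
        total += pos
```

Let's trace through this code step by step.

Initialize: total = 0
Entering loop: for j in range(5):

After execution: total = 20
20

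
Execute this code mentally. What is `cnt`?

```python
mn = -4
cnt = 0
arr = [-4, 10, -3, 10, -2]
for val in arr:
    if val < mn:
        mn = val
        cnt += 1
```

Let's trace through this code step by step.

Initialize: mn = -4
Initialize: cnt = 0
Initialize: arr = [-4, 10, -3, 10, -2]
Entering loop: for val in arr:

After execution: cnt = 0
0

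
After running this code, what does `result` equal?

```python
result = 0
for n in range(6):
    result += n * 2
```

Let's trace through this code step by step.

Initialize: result = 0
Entering loop: for n in range(6):

After execution: result = 30
30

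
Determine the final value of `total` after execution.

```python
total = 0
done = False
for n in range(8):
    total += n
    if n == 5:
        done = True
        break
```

Let's trace through this code step by step.

Initialize: total = 0
Initialize: done = False
Entering loop: for n in range(8):

After execution: total = 15
15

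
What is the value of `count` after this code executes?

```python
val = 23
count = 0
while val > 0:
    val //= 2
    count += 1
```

Let's trace through this code step by step.

Initialize: val = 23
Initialize: count = 0
Entering loop: while val > 0:

After execution: count = 5
5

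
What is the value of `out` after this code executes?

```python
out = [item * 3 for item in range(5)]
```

Let's trace through this code step by step.

Initialize: out = [item * 3 for item in range(5)]

After execution: out = [0, 3, 6, 9, 12]
[0, 3, 6, 9, 12]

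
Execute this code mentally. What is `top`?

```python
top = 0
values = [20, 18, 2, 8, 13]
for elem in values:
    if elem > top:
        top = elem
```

Let's trace through this code step by step.

Initialize: top = 0
Initialize: values = [20, 18, 2, 8, 13]
Entering loop: for elem in values:

After execution: top = 20
20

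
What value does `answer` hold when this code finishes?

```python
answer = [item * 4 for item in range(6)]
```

Let's trace through this code step by step.

Initialize: answer = [item * 4 for item in range(6)]

After execution: answer = [0, 4, 8, 12, 16, 20]
[0, 4, 8, 12, 16, 20]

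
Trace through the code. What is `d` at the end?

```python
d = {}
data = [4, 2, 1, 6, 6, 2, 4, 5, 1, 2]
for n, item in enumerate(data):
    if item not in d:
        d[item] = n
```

Let's trace through this code step by step.

Initialize: d = {}
Initialize: data = [4, 2, 1, 6, 6, 2, 4, 5, 1, 2]
Entering loop: for n, item in enumerate(data):

After execution: d = {4: 0, 2: 1, 1: 2, 6: 3, 5: 7}
{4: 0, 2: 1, 1: 2, 6: 3, 5: 7}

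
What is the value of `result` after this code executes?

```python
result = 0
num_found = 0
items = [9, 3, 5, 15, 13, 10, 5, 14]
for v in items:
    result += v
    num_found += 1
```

Let's trace through this code step by step.

Initialize: result = 0
Initialize: num_found = 0
Initialize: items = [9, 3, 5, 15, 13, 10, 5, 14]
Entering loop: for v in items:

After execution: result = 74
74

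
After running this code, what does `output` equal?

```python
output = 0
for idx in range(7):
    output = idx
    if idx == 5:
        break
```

Let's trace through this code step by step.

Initialize: output = 0
Entering loop: for idx in range(7):

After execution: output = 5
5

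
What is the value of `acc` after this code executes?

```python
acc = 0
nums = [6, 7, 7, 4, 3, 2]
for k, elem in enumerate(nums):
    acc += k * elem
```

Let's trace through this code step by step.

Initialize: acc = 0
Initialize: nums = [6, 7, 7, 4, 3, 2]
Entering loop: for k, elem in enumerate(nums):

After execution: acc = 55
55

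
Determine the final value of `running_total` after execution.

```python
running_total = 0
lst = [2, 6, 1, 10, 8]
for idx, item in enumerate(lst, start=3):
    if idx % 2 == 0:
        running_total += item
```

Let's trace through this code step by step.

Initialize: running_total = 0
Initialize: lst = [2, 6, 1, 10, 8]
Entering loop: for idx, item in enumerate(lst, start=3):

After execution: running_total = 16
16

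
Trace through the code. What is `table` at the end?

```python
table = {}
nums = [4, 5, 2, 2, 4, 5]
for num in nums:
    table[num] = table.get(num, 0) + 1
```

Let's trace through this code step by step.

Initialize: table = {}
Initialize: nums = [4, 5, 2, 2, 4, 5]
Entering loop: for num in nums:

After execution: table = {4: 2, 5: 2, 2: 2}
{4: 2, 5: 2, 2: 2}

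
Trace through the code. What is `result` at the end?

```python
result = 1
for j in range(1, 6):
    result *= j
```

Let's trace through this code step by step.

Initialize: result = 1
Entering loop: for j in range(1, 6):

After execution: result = 120
120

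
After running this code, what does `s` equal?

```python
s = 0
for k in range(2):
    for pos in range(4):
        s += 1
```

Let's trace through this code step by step.

Initialize: s = 0
Entering loop: for k in range(2):

After execution: s = 8
8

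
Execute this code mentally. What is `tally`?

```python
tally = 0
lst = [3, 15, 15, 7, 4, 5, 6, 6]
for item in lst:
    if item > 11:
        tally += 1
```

Let's trace through this code step by step.

Initialize: tally = 0
Initialize: lst = [3, 15, 15, 7, 4, 5, 6, 6]
Entering loop: for item in lst:

After execution: tally = 2
2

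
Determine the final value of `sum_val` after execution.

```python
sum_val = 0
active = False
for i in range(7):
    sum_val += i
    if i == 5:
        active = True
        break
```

Let's trace through this code step by step.

Initialize: sum_val = 0
Initialize: active = False
Entering loop: for i in range(7):

After execution: sum_val = 15
15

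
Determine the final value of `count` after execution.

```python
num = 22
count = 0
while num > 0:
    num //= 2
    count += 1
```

Let's trace through this code step by step.

Initialize: num = 22
Initialize: count = 0
Entering loop: while num > 0:

After execution: count = 5
5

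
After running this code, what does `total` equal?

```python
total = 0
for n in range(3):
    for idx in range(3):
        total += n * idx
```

Let's trace through this code step by step.

Initialize: total = 0
Entering loop: for n in range(3):

After execution: total = 9
9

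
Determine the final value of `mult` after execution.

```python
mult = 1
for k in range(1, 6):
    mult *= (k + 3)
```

Let's trace through this code step by step.

Initialize: mult = 1
Entering loop: for k in range(1, 6):

After execution: mult = 6720
6720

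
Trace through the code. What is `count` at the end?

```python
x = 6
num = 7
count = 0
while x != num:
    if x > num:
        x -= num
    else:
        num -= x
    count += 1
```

Let's trace through this code step by step.

Initialize: x = 6
Initialize: num = 7
Initialize: count = 0
Entering loop: while x != num:

After execution: count = 6
6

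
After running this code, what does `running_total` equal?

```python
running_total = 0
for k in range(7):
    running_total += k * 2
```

Let's trace through this code step by step.

Initialize: running_total = 0
Entering loop: for k in range(7):

After execution: running_total = 42
42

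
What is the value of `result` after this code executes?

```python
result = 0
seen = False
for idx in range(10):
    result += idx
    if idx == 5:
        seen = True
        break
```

Let's trace through this code step by step.

Initialize: result = 0
Initialize: seen = False
Entering loop: for idx in range(10):

After execution: result = 15
15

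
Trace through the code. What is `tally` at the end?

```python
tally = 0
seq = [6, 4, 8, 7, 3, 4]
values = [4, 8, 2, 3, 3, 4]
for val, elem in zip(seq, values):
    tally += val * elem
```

Let's trace through this code step by step.

Initialize: tally = 0
Initialize: seq = [6, 4, 8, 7, 3, 4]
Initialize: values = [4, 8, 2, 3, 3, 4]
Entering loop: for val, elem in zip(seq, values):

After execution: tally = 118
118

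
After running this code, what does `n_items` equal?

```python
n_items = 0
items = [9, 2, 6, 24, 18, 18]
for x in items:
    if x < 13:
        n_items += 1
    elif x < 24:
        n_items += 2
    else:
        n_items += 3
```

Let's trace through this code step by step.

Initialize: n_items = 0
Initialize: items = [9, 2, 6, 24, 18, 18]
Entering loop: for x in items:

After execution: n_items = 10
10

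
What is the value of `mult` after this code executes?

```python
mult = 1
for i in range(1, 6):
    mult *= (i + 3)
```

Let's trace through this code step by step.

Initialize: mult = 1
Entering loop: for i in range(1, 6):

After execution: mult = 6720
6720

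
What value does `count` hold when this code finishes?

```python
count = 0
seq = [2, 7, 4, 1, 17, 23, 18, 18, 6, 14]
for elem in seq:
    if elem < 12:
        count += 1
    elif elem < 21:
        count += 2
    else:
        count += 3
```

Let's trace through this code step by step.

Initialize: count = 0
Initialize: seq = [2, 7, 4, 1, 17, 23, 18, 18, 6, 14]
Entering loop: for elem in seq:

After execution: count = 16
16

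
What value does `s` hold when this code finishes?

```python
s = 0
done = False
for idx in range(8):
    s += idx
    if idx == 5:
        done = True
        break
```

Let's trace through this code step by step.

Initialize: s = 0
Initialize: done = False
Entering loop: for idx in range(8):

After execution: s = 15
15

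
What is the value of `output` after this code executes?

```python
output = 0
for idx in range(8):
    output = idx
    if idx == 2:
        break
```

Let's trace through this code step by step.

Initialize: output = 0
Entering loop: for idx in range(8):

After execution: output = 2
2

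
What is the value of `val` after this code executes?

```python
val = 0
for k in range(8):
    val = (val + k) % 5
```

Let's trace through this code step by step.

Initialize: val = 0
Entering loop: for k in range(8):

After execution: val = 3
3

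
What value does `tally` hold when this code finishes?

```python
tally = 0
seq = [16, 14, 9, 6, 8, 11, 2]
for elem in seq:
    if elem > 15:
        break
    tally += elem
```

Let's trace through this code step by step.

Initialize: tally = 0
Initialize: seq = [16, 14, 9, 6, 8, 11, 2]
Entering loop: for elem in seq:

After execution: tally = 0
0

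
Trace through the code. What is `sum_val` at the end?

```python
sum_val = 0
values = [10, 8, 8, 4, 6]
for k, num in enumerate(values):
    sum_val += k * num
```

Let's trace through this code step by step.

Initialize: sum_val = 0
Initialize: values = [10, 8, 8, 4, 6]
Entering loop: for k, num in enumerate(values):

After execution: sum_val = 60
60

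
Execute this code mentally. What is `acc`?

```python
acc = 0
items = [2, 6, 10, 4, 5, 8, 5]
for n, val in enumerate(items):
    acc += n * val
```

Let's trace through this code step by step.

Initialize: acc = 0
Initialize: items = [2, 6, 10, 4, 5, 8, 5]
Entering loop: for n, val in enumerate(items):

After execution: acc = 128
128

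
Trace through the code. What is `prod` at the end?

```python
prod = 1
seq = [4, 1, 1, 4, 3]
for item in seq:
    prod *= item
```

Let's trace through this code step by step.

Initialize: prod = 1
Initialize: seq = [4, 1, 1, 4, 3]
Entering loop: for item in seq:

After execution: prod = 48
48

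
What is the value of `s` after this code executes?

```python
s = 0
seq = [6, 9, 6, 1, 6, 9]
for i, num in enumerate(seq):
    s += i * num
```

Let's trace through this code step by step.

Initialize: s = 0
Initialize: seq = [6, 9, 6, 1, 6, 9]
Entering loop: for i, num in enumerate(seq):

After execution: s = 93
93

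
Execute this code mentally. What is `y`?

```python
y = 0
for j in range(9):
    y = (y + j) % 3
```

Let's trace through this code step by step.

Initialize: y = 0
Entering loop: for j in range(9):

After execution: y = 0
0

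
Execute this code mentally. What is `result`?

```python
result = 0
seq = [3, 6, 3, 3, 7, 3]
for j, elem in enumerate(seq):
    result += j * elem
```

Let's trace through this code step by step.

Initialize: result = 0
Initialize: seq = [3, 6, 3, 3, 7, 3]
Entering loop: for j, elem in enumerate(seq):

After execution: result = 64
64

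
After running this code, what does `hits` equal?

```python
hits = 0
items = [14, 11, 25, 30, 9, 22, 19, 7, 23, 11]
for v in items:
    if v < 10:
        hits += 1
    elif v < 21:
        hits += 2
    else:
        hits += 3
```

Let's trace through this code step by step.

Initialize: hits = 0
Initialize: items = [14, 11, 25, 30, 9, 22, 19, 7, 23, 11]
Entering loop: for v in items:

After execution: hits = 22
22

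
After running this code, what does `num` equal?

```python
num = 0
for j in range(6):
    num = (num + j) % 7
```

Let's trace through this code step by step.

Initialize: num = 0
Entering loop: for j in range(6):

After execution: num = 1
1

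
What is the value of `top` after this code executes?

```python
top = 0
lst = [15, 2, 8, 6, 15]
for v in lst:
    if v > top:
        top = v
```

Let's trace through this code step by step.

Initialize: top = 0
Initialize: lst = [15, 2, 8, 6, 15]
Entering loop: for v in lst:

After execution: top = 15
15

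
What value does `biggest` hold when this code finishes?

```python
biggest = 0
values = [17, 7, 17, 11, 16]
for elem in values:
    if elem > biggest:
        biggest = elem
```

Let's trace through this code step by step.

Initialize: biggest = 0
Initialize: values = [17, 7, 17, 11, 16]
Entering loop: for elem in values:

After execution: biggest = 17
17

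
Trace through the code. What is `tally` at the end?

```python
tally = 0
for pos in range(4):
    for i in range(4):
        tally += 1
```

Let's trace through this code step by step.

Initialize: tally = 0
Entering loop: for pos in range(4):

After execution: tally = 16
16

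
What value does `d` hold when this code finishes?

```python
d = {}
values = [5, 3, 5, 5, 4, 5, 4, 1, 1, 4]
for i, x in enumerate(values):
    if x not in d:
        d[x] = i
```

Let's trace through this code step by step.

Initialize: d = {}
Initialize: values = [5, 3, 5, 5, 4, 5, 4, 1, 1, 4]
Entering loop: for i, x in enumerate(values):

After execution: d = {5: 0, 3: 1, 4: 4, 1: 7}
{5: 0, 3: 1, 4: 4, 1: 7}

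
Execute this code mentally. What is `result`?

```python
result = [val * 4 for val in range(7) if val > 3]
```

Let's trace through this code step by step.

Initialize: result = [val * 4 for val in range(7) if val > 3]

After execution: result = [16, 20, 24]
[16, 20, 24]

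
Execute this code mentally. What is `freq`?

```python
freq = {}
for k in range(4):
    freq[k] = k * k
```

Let's trace through this code step by step.

Initialize: freq = {}
Entering loop: for k in range(4):

After execution: freq = {0: 0, 1: 1, 2: 4, 3: 9}
{0: 0, 1: 1, 2: 4, 3: 9}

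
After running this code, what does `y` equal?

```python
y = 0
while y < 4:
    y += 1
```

Let's trace through this code step by step.

Initialize: y = 0
Entering loop: while y < 4:

After execution: y = 4
4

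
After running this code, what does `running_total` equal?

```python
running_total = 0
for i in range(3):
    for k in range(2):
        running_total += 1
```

Let's trace through this code step by step.

Initialize: running_total = 0
Entering loop: for i in range(3):

After execution: running_total = 6
6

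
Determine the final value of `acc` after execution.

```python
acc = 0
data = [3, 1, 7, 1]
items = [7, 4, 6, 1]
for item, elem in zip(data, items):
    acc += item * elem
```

Let's trace through this code step by step.

Initialize: acc = 0
Initialize: data = [3, 1, 7, 1]
Initialize: items = [7, 4, 6, 1]
Entering loop: for item, elem in zip(data, items):

After execution: acc = 68
68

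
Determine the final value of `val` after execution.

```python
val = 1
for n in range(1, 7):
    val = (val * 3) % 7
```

Let's trace through this code step by step.

Initialize: val = 1
Entering loop: for n in range(1, 7):

After execution: val = 1
1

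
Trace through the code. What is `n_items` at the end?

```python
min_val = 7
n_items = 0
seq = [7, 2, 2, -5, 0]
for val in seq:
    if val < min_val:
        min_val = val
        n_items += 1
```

Let's trace through this code step by step.

Initialize: min_val = 7
Initialize: n_items = 0
Initialize: seq = [7, 2, 2, -5, 0]
Entering loop: for val in seq:

After execution: n_items = 2
2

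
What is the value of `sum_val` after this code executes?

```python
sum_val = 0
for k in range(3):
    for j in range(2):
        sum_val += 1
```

Let's trace through this code step by step.

Initialize: sum_val = 0
Entering loop: for k in range(3):

After execution: sum_val = 6
6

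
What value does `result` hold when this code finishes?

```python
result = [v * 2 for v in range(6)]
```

Let's trace through this code step by step.

Initialize: result = [v * 2 for v in range(6)]

After execution: result = [0, 2, 4, 6, 8, 10]
[0, 2, 4, 6, 8, 10]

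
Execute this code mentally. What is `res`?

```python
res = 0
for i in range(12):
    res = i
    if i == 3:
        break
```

Let's trace through this code step by step.

Initialize: res = 0
Entering loop: for i in range(12):

After execution: res = 3
3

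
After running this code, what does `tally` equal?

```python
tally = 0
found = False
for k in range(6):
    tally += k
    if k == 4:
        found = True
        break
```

Let's trace through this code step by step.

Initialize: tally = 0
Initialize: found = False
Entering loop: for k in range(6):

After execution: tally = 10
10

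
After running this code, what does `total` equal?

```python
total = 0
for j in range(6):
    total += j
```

Let's trace through this code step by step.

Initialize: total = 0
Entering loop: for j in range(6):

After execution: total = 15
15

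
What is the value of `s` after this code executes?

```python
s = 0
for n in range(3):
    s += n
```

Let's trace through this code step by step.

Initialize: s = 0
Entering loop: for n in range(3):

After execution: s = 3
3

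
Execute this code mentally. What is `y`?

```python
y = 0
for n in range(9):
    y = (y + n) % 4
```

Let's trace through this code step by step.

Initialize: y = 0
Entering loop: for n in range(9):

After execution: y = 0
0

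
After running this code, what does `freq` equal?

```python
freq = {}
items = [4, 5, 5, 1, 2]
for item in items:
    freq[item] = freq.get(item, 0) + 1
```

Let's trace through this code step by step.

Initialize: freq = {}
Initialize: items = [4, 5, 5, 1, 2]
Entering loop: for item in items:

After execution: freq = {4: 1, 5: 2, 1: 1, 2: 1}
{4: 1, 5: 2, 1: 1, 2: 1}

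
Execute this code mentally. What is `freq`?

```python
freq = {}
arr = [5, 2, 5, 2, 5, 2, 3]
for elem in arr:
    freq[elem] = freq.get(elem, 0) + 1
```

Let's trace through this code step by step.

Initialize: freq = {}
Initialize: arr = [5, 2, 5, 2, 5, 2, 3]
Entering loop: for elem in arr:

After execution: freq = {5: 3, 2: 3, 3: 1}
{5: 3, 2: 3, 3: 1}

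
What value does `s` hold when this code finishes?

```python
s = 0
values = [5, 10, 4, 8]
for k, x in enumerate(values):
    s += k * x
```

Let's trace through this code step by step.

Initialize: s = 0
Initialize: values = [5, 10, 4, 8]
Entering loop: for k, x in enumerate(values):

After execution: s = 42
42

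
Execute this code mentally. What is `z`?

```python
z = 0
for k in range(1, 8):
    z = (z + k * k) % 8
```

Let's trace through this code step by step.

Initialize: z = 0
Entering loop: for k in range(1, 8):

After execution: z = 4
4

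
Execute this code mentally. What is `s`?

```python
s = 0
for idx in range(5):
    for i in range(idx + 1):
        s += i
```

Let's trace through this code step by step.

Initialize: s = 0
Entering loop: for idx in range(5):

After execution: s = 20
20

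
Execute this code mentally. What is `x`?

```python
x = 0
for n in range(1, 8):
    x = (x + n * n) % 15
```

Let's trace through this code step by step.

Initialize: x = 0
Entering loop: for n in range(1, 8):

After execution: x = 5
5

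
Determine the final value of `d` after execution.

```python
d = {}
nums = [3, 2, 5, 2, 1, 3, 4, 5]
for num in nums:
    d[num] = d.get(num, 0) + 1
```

Let's trace through this code step by step.

Initialize: d = {}
Initialize: nums = [3, 2, 5, 2, 1, 3, 4, 5]
Entering loop: for num in nums:

After execution: d = {3: 2, 2: 2, 5: 2, 1: 1, 4: 1}
{3: 2, 2: 2, 5: 2, 1: 1, 4: 1}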